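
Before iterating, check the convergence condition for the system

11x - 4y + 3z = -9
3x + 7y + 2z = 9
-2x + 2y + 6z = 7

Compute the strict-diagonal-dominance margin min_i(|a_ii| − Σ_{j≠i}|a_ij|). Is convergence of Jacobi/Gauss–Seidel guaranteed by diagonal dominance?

2

row 1: |11| − (4+3) = 4
row 2: |7| − (3+2) = 2
row 3: |6| − (2+2) = 2
minimum over rows = 2 → strictly diagonally dominant (convergence guaranteed)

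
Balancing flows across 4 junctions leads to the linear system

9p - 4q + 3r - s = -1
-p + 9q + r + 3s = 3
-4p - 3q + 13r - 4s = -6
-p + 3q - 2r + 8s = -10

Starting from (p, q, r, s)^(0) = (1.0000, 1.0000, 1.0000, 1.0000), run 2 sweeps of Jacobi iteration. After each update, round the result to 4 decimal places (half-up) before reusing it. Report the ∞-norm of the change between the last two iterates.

1.1966

Iteration 1:
  p = (-1 - (-4)·1.0000 - (3)·1.0000 - (-1)·1.0000) / (9) = 0.1111
  q = (3 - (-1)·1.0000 - (1)·1.0000 - (3)·1.0000) / (9) = 0.0000
  r = (-6 - (-4)·1.0000 - (-3)·1.0000 - (-4)·1.0000) / (13) = 0.3846
  s = (-10 - (-1)·1.0000 - (3)·1.0000 - (-2)·1.0000) / (8) = -1.2500
Iteration 2:
  p = (-1 - (-4)·0.0000 - (3)·0.3846 - (-1)·-1.2500) / (9) = -0.3782
  q = (3 - (-1)·0.1111 - (1)·0.3846 - (3)·-1.2500) / (9) = 0.7196
  r = (-6 - (-4)·0.1111 - (-3)·0.0000 - (-4)·-1.2500) / (13) = -0.8120
  s = (-10 - (-1)·0.1111 - (3)·0.0000 - (-2)·0.3846) / (8) = -1.1400
Change: (-0.4893, 0.7196, -1.1966, 0.1100) → max |·| = 1.1966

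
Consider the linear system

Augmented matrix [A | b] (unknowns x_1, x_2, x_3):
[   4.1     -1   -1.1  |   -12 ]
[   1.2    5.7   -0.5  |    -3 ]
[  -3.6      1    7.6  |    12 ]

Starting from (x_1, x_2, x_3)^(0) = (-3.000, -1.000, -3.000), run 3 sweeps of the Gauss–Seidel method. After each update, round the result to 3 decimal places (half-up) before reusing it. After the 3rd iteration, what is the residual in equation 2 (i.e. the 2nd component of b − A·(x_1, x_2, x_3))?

0.033

Iteration 1:
  x_1 = (-12 - (-1)·-1.000 - (-1.1)·-3.000) / (4.1) = -3.976
  x_2 = (-3 - (1.2)·-3.976 - (-0.5)·-3.000) / (5.7) = 0.048
  x_3 = (12 - (-3.6)·-3.976 - (1)·0.048) / (7.6) = -0.311
Iteration 2:
  x_1 = (-12 - (-1)·0.048 - (-1.1)·-0.311) / (4.1) = -2.999
  x_2 = (-3 - (1.2)·-2.999 - (-0.5)·-0.311) / (5.7) = 0.078
  x_3 = (12 - (-3.6)·-2.999 - (1)·0.078) / (7.6) = 0.148
Iteration 3:
  x_1 = (-12 - (-1)·0.078 - (-1.1)·0.148) / (4.1) = -2.868
  x_2 = (-3 - (1.2)·-2.868 - (-0.5)·0.148) / (5.7) = 0.090
  x_3 = (12 - (-3.6)·-2.868 - (1)·0.090) / (7.6) = 0.209
Residual b − A·x = (0.079, 0.033, -0.003)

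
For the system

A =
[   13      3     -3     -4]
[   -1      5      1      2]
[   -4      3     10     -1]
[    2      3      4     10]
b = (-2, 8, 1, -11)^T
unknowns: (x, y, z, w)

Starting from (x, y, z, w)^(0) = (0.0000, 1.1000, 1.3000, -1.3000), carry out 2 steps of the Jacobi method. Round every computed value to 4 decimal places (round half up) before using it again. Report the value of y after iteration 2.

Iteration 1:
  x = (-2 - (3)·1.1000 - (-3)·1.3000 - (-4)·-1.3000) / (13) = -0.5077
  y = (8 - (-1)·0.0000 - (1)·1.3000 - (2)·-1.3000) / (5) = 1.8600
  z = (1 - (-4)·0.0000 - (3)·1.1000 - (-1)·-1.3000) / (10) = -0.3600
  w = (-11 - (2)·0.0000 - (3)·1.1000 - (4)·1.3000) / (10) = -1.9500
Iteration 2:
  x = (-2 - (3)·1.8600 - (-3)·-0.3600 - (-4)·-1.9500) / (13) = -1.2662
  y = (8 - (-1)·-0.5077 - (1)·-0.3600 - (2)·-1.9500) / (5) = 2.3505
  z = (1 - (-4)·-0.5077 - (3)·1.8600 - (-1)·-1.9500) / (10) = -0.8561
  w = (-11 - (2)·-0.5077 - (3)·1.8600 - (4)·-0.3600) / (10) = -1.4125

2.3505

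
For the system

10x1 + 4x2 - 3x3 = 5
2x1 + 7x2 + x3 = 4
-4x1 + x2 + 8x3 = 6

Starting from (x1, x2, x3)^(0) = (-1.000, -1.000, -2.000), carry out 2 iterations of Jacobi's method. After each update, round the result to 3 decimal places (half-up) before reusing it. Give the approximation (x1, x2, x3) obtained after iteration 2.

(0.155, 0.432, 0.757)

Iteration 1:
  x1 = (5 - (4)·-1.000 - (-3)·-2.000) / (10) = 0.300
  x2 = (4 - (2)·-1.000 - (1)·-2.000) / (7) = 1.143
  x3 = (6 - (-4)·-1.000 - (1)·-1.000) / (8) = 0.375
Iteration 2:
  x1 = (5 - (4)·1.143 - (-3)·0.375) / (10) = 0.155
  x2 = (4 - (2)·0.300 - (1)·0.375) / (7) = 0.432
  x3 = (6 - (-4)·0.300 - (1)·1.143) / (8) = 0.757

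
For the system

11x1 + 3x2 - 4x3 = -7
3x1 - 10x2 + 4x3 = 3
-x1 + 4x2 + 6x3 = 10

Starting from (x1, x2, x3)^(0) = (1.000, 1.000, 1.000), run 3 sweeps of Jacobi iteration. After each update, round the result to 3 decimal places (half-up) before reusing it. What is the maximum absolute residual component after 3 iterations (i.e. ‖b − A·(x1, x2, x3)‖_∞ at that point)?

Iteration 1:
  x1 = (-7 - (3)·1.000 - (-4)·1.000) / (11) = -0.545
  x2 = (3 - (3)·1.000 - (4)·1.000) / (-10) = 0.400
  x3 = (10 - (-1)·1.000 - (4)·1.000) / (6) = 1.167
Iteration 2:
  x1 = (-7 - (3)·0.400 - (-4)·1.167) / (11) = -0.321
  x2 = (3 - (3)·-0.545 - (4)·1.167) / (-10) = 0.003
  x3 = (10 - (-1)·-0.545 - (4)·0.400) / (6) = 1.309
Iteration 3:
  x1 = (-7 - (3)·0.003 - (-4)·1.309) / (11) = -0.161
  x2 = (3 - (3)·-0.321 - (4)·1.309) / (-10) = 0.127
  x3 = (10 - (-1)·-0.321 - (4)·0.003) / (6) = 1.611
Residual b − A·x = (0.834, -1.691, -0.335); ∞-norm = 1.691

1.691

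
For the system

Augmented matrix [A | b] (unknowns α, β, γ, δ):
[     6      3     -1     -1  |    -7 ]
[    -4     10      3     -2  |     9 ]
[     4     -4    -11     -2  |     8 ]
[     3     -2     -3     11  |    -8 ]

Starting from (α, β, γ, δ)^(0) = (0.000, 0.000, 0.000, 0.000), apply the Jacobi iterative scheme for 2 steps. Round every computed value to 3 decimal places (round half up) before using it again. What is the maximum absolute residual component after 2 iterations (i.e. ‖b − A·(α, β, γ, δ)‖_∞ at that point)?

1.755

Iteration 1:
  α = (-7 - (3)·0.000 - (-1)·0.000 - (-1)·0.000) / (6) = -1.167
  β = (9 - (-4)·0.000 - (3)·0.000 - (-2)·0.000) / (10) = 0.900
  γ = (8 - (4)·0.000 - (-4)·0.000 - (-2)·0.000) / (-11) = -0.727
  δ = (-8 - (3)·0.000 - (-2)·0.000 - (-3)·0.000) / (11) = -0.727
Iteration 2:
  α = (-7 - (3)·0.900 - (-1)·-0.727 - (-1)·-0.727) / (6) = -1.859
  β = (9 - (-4)·-1.167 - (3)·-0.727 - (-2)·-0.727) / (10) = 0.506
  γ = (8 - (4)·-1.167 - (-4)·0.900 - (-2)·-0.727) / (-11) = -1.347
  δ = (-8 - (3)·-1.167 - (-2)·0.900 - (-3)·-0.727) / (11) = -0.444
Residual b − A·x = (0.845, -0.343, 1.755, -0.568); ∞-norm = 1.755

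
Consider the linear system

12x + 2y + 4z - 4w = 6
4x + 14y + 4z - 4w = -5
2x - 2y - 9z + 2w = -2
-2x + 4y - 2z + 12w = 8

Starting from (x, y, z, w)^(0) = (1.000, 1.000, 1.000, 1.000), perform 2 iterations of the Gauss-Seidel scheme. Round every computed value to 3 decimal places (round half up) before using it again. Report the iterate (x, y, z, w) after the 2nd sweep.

(0.694, -0.453, 0.694, 1.049)

Iteration 1:
  x = (6 - (2)·1.000 - (4)·1.000 - (-4)·1.000) / (12) = 0.333
  y = (-5 - (4)·0.333 - (4)·1.000 - (-4)·1.000) / (14) = -0.452
  z = (-2 - (2)·0.333 - (-2)·-0.452 - (2)·1.000) / (-9) = 0.619
  w = (8 - (-2)·0.333 - (4)·-0.452 - (-2)·0.619) / (12) = 0.976
Iteration 2:
  x = (6 - (2)·-0.452 - (4)·0.619 - (-4)·0.976) / (12) = 0.694
  y = (-5 - (4)·0.694 - (4)·0.619 - (-4)·0.976) / (14) = -0.453
  z = (-2 - (2)·0.694 - (-2)·-0.453 - (2)·0.976) / (-9) = 0.694
  w = (8 - (-2)·0.694 - (4)·-0.453 - (-2)·0.694) / (12) = 1.049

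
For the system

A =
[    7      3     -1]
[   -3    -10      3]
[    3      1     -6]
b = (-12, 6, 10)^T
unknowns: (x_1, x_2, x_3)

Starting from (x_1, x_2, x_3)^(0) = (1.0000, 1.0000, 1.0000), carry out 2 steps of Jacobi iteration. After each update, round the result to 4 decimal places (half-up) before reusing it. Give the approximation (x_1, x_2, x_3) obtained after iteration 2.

(-1.6000, -0.3000, -2.7667)

Iteration 1:
  x_1 = (-12 - (3)·1.0000 - (-1)·1.0000) / (7) = -2.0000
  x_2 = (6 - (-3)·1.0000 - (3)·1.0000) / (-10) = -0.6000
  x_3 = (10 - (3)·1.0000 - (1)·1.0000) / (-6) = -1.0000
Iteration 2:
  x_1 = (-12 - (3)·-0.6000 - (-1)·-1.0000) / (7) = -1.6000
  x_2 = (6 - (-3)·-2.0000 - (3)·-1.0000) / (-10) = -0.3000
  x_3 = (10 - (3)·-2.0000 - (1)·-0.6000) / (-6) = -2.7667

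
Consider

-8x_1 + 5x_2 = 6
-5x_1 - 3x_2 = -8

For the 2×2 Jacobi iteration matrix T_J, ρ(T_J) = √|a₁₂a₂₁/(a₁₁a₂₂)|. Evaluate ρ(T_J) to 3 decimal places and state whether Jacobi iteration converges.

1.021

a₁₂a₂₁/(a₁₁a₂₂) = (5)·(-5) / ((-8)·(-3)) = -1.041667
ρ = √|-1.041667| = √1.041667 = 1.021
ρ > 1, so Jacobi diverges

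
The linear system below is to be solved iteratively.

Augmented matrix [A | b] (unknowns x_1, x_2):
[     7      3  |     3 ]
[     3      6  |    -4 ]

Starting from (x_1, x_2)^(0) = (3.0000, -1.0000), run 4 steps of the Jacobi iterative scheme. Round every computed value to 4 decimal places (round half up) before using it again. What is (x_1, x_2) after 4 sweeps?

(1.0051, -1.1156)

Iteration 1:
  x_1 = (3 - (3)·-1.0000) / (7) = 0.8571
  x_2 = (-4 - (3)·3.0000) / (6) = -2.1667
Iteration 2:
  x_1 = (3 - (3)·-2.1667) / (7) = 1.3572
  x_2 = (-4 - (3)·0.8571) / (6) = -1.0952
Iteration 3:
  x_1 = (3 - (3)·-1.0952) / (7) = 0.8979
  x_2 = (-4 - (3)·1.3572) / (6) = -1.3453
Iteration 4:
  x_1 = (3 - (3)·-1.3453) / (7) = 1.0051
  x_2 = (-4 - (3)·0.8979) / (6) = -1.1156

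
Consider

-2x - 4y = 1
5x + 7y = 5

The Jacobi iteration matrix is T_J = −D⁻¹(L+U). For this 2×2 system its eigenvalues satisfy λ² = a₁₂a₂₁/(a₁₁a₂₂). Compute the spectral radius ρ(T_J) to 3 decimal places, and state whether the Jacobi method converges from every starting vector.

a₁₂a₂₁/(a₁₁a₂₂) = (-4)·(5) / ((-2)·(7)) = 1.428571
ρ = √|1.428571| = √1.428571 = 1.195
ρ > 1, so Jacobi diverges

1.195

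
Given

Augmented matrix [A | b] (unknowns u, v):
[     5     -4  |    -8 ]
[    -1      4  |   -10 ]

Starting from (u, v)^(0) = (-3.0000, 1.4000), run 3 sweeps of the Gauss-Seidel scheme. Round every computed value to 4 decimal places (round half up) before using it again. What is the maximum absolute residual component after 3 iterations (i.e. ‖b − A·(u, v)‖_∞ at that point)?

Iteration 1:
  u = (-8 - (-4)·1.4000) / (5) = -0.4800
  v = (-10 - (-1)·-0.4800) / (4) = -2.6200
Iteration 2:
  u = (-8 - (-4)·-2.6200) / (5) = -3.6960
  v = (-10 - (-1)·-3.6960) / (4) = -3.4240
Iteration 3:
  u = (-8 - (-4)·-3.4240) / (5) = -4.3392
  v = (-10 - (-1)·-4.3392) / (4) = -3.5848
Residual b − A·x = (-0.6432, 0.0000); ∞-norm = 0.6432

0.6432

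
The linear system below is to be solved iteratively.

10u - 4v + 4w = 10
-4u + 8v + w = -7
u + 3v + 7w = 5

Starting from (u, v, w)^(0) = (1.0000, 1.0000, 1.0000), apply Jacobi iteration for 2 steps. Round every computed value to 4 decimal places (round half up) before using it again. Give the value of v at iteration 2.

-0.3929

Iteration 1:
  u = (10 - (-4)·1.0000 - (4)·1.0000) / (10) = 1.0000
  v = (-7 - (-4)·1.0000 - (1)·1.0000) / (8) = -0.5000
  w = (5 - (1)·1.0000 - (3)·1.0000) / (7) = 0.1429
Iteration 2:
  u = (10 - (-4)·-0.5000 - (4)·0.1429) / (10) = 0.7428
  v = (-7 - (-4)·1.0000 - (1)·0.1429) / (8) = -0.3929
  w = (5 - (1)·1.0000 - (3)·-0.5000) / (7) = 0.7857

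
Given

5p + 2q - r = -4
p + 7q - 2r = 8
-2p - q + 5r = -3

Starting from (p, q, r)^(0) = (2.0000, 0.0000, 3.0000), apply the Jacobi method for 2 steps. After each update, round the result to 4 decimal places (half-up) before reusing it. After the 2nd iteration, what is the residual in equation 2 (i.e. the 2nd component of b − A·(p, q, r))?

0.1713

Iteration 1:
  p = (-4 - (2)·0.0000 - (-1)·3.0000) / (5) = -0.2000
  q = (8 - (1)·2.0000 - (-2)·3.0000) / (7) = 1.7143
  r = (-3 - (-2)·2.0000 - (-1)·0.0000) / (5) = 0.2000
Iteration 2:
  p = (-4 - (2)·1.7143 - (-1)·0.2000) / (5) = -1.4457
  q = (8 - (1)·-0.2000 - (-2)·0.2000) / (7) = 1.2286
  r = (-3 - (-2)·-0.2000 - (-1)·1.7143) / (5) = -0.3371
Residual b − A·x = (0.4342, 0.1713, -2.9773)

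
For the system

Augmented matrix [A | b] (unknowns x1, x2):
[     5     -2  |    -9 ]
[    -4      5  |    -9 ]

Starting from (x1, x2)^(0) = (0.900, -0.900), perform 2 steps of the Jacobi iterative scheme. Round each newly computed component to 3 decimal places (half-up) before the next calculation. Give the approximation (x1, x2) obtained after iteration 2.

Iteration 1:
  x1 = (-9 - (-2)·-0.900) / (5) = -2.160
  x2 = (-9 - (-4)·0.900) / (5) = -1.080
Iteration 2:
  x1 = (-9 - (-2)·-1.080) / (5) = -2.232
  x2 = (-9 - (-4)·-2.160) / (5) = -3.528

(-2.232, -3.528)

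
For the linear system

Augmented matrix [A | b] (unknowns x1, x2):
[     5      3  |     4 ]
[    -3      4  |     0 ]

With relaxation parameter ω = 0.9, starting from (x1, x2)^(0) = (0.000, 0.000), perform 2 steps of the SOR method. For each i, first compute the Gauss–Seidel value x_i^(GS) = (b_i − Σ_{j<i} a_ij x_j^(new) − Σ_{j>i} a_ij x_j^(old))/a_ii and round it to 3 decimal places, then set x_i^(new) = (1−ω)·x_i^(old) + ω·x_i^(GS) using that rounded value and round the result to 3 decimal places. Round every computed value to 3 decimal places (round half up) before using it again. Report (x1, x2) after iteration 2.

(0.529, 0.406)

Iteration 1:
  x1: GS value = (4 - (3)·0.000) / (5) = 0.800;  x1 ← (1−ω)·0.000 + ω·0.800 = 0.720
  x2: GS value = (0 - (-3)·0.720) / (4) = 0.540;  x2 ← (1−ω)·0.000 + ω·0.540 = 0.486
Iteration 2:
  x1: GS value = (4 - (3)·0.486) / (5) = 0.508;  x1 ← (1−ω)·0.720 + ω·0.508 = 0.529
  x2: GS value = (0 - (-3)·0.529) / (4) = 0.397;  x2 ← (1−ω)·0.486 + ω·0.397 = 0.406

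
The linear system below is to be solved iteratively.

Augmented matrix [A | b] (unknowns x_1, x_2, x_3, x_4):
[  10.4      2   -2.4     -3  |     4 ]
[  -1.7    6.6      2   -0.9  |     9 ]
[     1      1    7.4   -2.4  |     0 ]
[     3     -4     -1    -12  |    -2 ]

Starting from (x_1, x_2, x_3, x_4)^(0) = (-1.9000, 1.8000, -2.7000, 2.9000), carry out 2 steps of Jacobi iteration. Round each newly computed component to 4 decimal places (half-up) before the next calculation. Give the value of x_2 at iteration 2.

1.0462

Iteration 1:
  x_1 = (4 - (2)·1.8000 - (-2.4)·-2.7000 - (-3)·2.9000) / (10.4) = 0.2519
  x_2 = (9 - (-1.7)·-1.9000 - (2)·-2.7000 - (-0.9)·2.9000) / (6.6) = 2.0879
  x_3 = (0 - (1)·-1.9000 - (1)·1.8000 - (-2.4)·2.9000) / (7.4) = 0.9541
  x_4 = (-2 - (3)·-1.9000 - (-4)·1.8000 - (-1)·-2.7000) / (-12) = -0.6833
Iteration 2:
  x_1 = (4 - (2)·2.0879 - (-2.4)·0.9541 - (-3)·-0.6833) / (10.4) = 0.0062
  x_2 = (9 - (-1.7)·0.2519 - (2)·0.9541 - (-0.9)·-0.6833) / (6.6) = 1.0462
  x_3 = (0 - (1)·0.2519 - (1)·2.0879 - (-2.4)·-0.6833) / (7.4) = -0.5378
  x_4 = (-2 - (3)·0.2519 - (-4)·2.0879 - (-1)·0.9541) / (-12) = -0.5458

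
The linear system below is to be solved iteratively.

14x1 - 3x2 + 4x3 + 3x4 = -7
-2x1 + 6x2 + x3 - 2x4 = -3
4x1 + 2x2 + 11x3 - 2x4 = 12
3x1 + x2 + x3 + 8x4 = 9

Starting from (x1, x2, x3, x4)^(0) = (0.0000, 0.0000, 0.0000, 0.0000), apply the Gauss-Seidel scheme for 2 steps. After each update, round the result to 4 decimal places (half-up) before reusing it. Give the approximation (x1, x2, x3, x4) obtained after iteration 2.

Iteration 1:
  x1 = (-7 - (-3)·0.0000 - (4)·0.0000 - (3)·0.0000) / (14) = -0.5000
  x2 = (-3 - (-2)·-0.5000 - (1)·0.0000 - (-2)·0.0000) / (6) = -0.6667
  x3 = (12 - (4)·-0.5000 - (2)·-0.6667 - (-2)·0.0000) / (11) = 1.3939
  x4 = (9 - (3)·-0.5000 - (1)·-0.6667 - (1)·1.3939) / (8) = 1.2216
Iteration 2:
  x1 = (-7 - (-3)·-0.6667 - (4)·1.3939 - (3)·1.2216) / (14) = -1.3029
  x2 = (-3 - (-2)·-1.3029 - (1)·1.3939 - (-2)·1.2216) / (6) = -0.7594
  x3 = (12 - (4)·-1.3029 - (2)·-0.7594 - (-2)·1.2216) / (11) = 1.9249
  x4 = (9 - (3)·-1.3029 - (1)·-0.7594 - (1)·1.9249) / (8) = 1.4679

(-1.3029, -0.7594, 1.9249, 1.4679)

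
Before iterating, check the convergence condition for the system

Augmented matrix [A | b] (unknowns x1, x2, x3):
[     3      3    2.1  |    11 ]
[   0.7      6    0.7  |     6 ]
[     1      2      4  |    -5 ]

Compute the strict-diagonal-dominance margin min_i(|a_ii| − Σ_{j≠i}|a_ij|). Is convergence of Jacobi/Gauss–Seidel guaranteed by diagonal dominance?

-2.1

row 1: |3| − (3+2.1) = -2.1
row 2: |6| − (0.7+0.7) = 4.6
row 3: |4| − (1+2) = 1
minimum over rows = -2.1 → not strictly diagonally dominant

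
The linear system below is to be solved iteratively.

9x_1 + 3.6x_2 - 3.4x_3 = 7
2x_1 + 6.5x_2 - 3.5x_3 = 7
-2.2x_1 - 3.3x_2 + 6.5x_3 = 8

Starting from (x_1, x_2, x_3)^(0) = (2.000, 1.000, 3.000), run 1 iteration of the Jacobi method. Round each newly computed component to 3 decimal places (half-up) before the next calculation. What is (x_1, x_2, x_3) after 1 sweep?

Iteration 1:
  x_1 = (7 - (3.6)·1.000 - (-3.4)·3.000) / (9) = 1.511
  x_2 = (7 - (2)·2.000 - (-3.5)·3.000) / (6.5) = 2.077
  x_3 = (8 - (-2.2)·2.000 - (-3.3)·1.000) / (6.5) = 2.415

(1.511, 2.077, 2.415)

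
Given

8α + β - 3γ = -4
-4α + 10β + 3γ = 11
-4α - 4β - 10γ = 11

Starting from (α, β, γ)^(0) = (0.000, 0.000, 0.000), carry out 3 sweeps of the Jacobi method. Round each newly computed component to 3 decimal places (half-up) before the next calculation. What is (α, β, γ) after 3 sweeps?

Iteration 1:
  α = (-4 - (1)·0.000 - (-3)·0.000) / (8) = -0.500
  β = (11 - (-4)·0.000 - (3)·0.000) / (10) = 1.100
  γ = (11 - (-4)·0.000 - (-4)·0.000) / (-10) = -1.100
Iteration 2:
  α = (-4 - (1)·1.100 - (-3)·-1.100) / (8) = -1.050
  β = (11 - (-4)·-0.500 - (3)·-1.100) / (10) = 1.230
  γ = (11 - (-4)·-0.500 - (-4)·1.100) / (-10) = -1.340
Iteration 3:
  α = (-4 - (1)·1.230 - (-3)·-1.340) / (8) = -1.156
  β = (11 - (-4)·-1.050 - (3)·-1.340) / (10) = 1.082
  γ = (11 - (-4)·-1.050 - (-4)·1.230) / (-10) = -1.172

(-1.156, 1.082, -1.172)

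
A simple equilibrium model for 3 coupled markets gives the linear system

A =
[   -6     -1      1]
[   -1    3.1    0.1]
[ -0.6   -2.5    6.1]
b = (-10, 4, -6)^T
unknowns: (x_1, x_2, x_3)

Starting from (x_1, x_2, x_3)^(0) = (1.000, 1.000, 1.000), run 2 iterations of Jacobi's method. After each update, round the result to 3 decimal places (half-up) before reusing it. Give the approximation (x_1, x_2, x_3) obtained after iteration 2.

(1.324, 1.843, -0.172)

Iteration 1:
  x_1 = (-10 - (-1)·1.000 - (1)·1.000) / (-6) = 1.667
  x_2 = (4 - (-1)·1.000 - (0.1)·1.000) / (3.1) = 1.581
  x_3 = (-6 - (-0.6)·1.000 - (-2.5)·1.000) / (6.1) = -0.475
Iteration 2:
  x_1 = (-10 - (-1)·1.581 - (1)·-0.475) / (-6) = 1.324
  x_2 = (4 - (-1)·1.667 - (0.1)·-0.475) / (3.1) = 1.843
  x_3 = (-6 - (-0.6)·1.667 - (-2.5)·1.581) / (6.1) = -0.172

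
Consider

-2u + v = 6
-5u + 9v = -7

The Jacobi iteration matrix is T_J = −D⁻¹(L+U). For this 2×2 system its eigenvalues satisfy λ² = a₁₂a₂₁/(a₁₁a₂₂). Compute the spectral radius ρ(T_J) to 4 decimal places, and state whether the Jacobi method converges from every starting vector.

0.5270

a₁₂a₂₁/(a₁₁a₂₂) = (1)·(-5) / ((-2)·(9)) = 0.277778
ρ = √|0.277778| = √0.277778 = 0.5270
ρ < 1, so Jacobi converges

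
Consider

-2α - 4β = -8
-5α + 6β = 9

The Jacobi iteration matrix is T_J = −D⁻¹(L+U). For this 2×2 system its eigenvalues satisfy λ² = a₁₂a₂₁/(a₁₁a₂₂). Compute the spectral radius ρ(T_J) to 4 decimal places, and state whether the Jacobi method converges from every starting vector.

a₁₂a₂₁/(a₁₁a₂₂) = (-4)·(-5) / ((-2)·(6)) = -1.666667
ρ = √|-1.666667| = √1.666667 = 1.2910
ρ > 1, so Jacobi diverges

1.2910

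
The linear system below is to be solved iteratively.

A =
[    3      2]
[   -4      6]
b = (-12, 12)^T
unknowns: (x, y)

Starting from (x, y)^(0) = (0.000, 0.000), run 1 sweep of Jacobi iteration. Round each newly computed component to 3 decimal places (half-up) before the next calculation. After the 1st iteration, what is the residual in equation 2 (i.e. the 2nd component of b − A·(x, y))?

-16.000

Iteration 1:
  x = (-12 - (2)·0.000) / (3) = -4.000
  y = (12 - (-4)·0.000) / (6) = 2.000
Residual b − A·x = (-4.000, -16.000)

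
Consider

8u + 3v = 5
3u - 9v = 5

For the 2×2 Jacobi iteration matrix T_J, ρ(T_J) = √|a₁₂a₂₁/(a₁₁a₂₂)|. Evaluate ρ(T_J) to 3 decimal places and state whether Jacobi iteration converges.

a₁₂a₂₁/(a₁₁a₂₂) = (3)·(3) / ((8)·(-9)) = -0.125000
ρ = √|-0.125000| = √0.125000 = 0.354
ρ < 1, so Jacobi converges

0.354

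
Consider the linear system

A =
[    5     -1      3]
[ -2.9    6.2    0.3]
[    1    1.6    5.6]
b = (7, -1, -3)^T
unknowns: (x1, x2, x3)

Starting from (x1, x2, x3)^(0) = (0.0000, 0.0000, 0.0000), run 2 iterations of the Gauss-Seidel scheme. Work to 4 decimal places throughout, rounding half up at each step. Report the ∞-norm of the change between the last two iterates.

0.6547

Iteration 1:
  x1 = (7 - (-1)·0.0000 - (3)·0.0000) / (5) = 1.4000
  x2 = (-1 - (-2.9)·1.4000 - (0.3)·0.0000) / (6.2) = 0.4935
  x3 = (-3 - (1)·1.4000 - (1.6)·0.4935) / (5.6) = -0.9267
Iteration 2:
  x1 = (7 - (-1)·0.4935 - (3)·-0.9267) / (5) = 2.0547
  x2 = (-1 - (-2.9)·2.0547 - (0.3)·-0.9267) / (6.2) = 0.8446
  x3 = (-3 - (1)·2.0547 - (1.6)·0.8446) / (5.6) = -1.1439
Change: (0.6547, 0.3511, -0.2172) → max |·| = 0.6547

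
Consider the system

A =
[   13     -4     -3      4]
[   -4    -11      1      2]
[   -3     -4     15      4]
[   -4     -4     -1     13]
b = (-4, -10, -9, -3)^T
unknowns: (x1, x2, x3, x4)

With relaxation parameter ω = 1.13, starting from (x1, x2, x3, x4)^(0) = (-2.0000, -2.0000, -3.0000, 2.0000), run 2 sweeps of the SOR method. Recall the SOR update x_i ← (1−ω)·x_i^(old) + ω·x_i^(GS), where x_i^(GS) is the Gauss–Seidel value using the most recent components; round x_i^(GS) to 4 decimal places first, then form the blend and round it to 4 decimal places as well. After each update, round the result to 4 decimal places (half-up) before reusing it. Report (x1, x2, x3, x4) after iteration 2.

(0.7645, 0.2241, -0.1771, 0.1406)

Iteration 1:
  x1: GS value = (-4 - (-4)·-2.0000 - (-3)·-3.0000 - (4)·2.0000) / (13) = -2.2308;  x1 ← (1−ω)·-2.0000 + ω·-2.2308 = -2.2608
  x2: GS value = (-10 - (-4)·-2.2608 - (1)·-3.0000 - (2)·2.0000) / (-11) = 1.8221;  x2 ← (1−ω)·-2.0000 + ω·1.8221 = 2.3190
  x3: GS value = (-9 - (-3)·-2.2608 - (-4)·2.3190 - (4)·2.0000) / (15) = -0.9671;  x3 ← (1−ω)·-3.0000 + ω·-0.9671 = -0.7028
  x4: GS value = (-3 - (-4)·-2.2608 - (-4)·2.3190 - (-1)·-0.7028) / (13) = -0.2669;  x4 ← (1−ω)·2.0000 + ω·-0.2669 = -0.5616
Iteration 2:
  x1: GS value = (-4 - (-4)·2.3190 - (-3)·-0.7028 - (4)·-0.5616) / (13) = 0.4165;  x1 ← (1−ω)·-2.2608 + ω·0.4165 = 0.7645
  x2: GS value = (-10 - (-4)·0.7645 - (1)·-0.7028 - (2)·-0.5616) / (-11) = 0.4651;  x2 ← (1−ω)·2.3190 + ω·0.4651 = 0.2241
  x3: GS value = (-9 - (-3)·0.7645 - (-4)·0.2241 - (4)·-0.5616) / (15) = -0.2376;  x3 ← (1−ω)·-0.7028 + ω·-0.2376 = -0.1771
  x4: GS value = (-3 - (-4)·0.7645 - (-4)·0.2241 - (-1)·-0.1771) / (13) = 0.0598;  x4 ← (1−ω)·-0.5616 + ω·0.0598 = 0.1406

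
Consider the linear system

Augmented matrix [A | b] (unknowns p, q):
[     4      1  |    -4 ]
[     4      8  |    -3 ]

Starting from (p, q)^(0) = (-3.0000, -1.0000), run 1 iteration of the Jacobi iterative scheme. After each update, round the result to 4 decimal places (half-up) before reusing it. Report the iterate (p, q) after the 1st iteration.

(-0.7500, 1.1250)

Iteration 1:
  p = (-4 - (1)·-1.0000) / (4) = -0.7500
  q = (-3 - (4)·-3.0000) / (8) = 1.1250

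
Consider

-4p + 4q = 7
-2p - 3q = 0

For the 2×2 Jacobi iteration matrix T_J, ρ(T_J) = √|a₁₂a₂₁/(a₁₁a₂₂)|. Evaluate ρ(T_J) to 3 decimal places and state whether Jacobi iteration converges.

0.816

a₁₂a₂₁/(a₁₁a₂₂) = (4)·(-2) / ((-4)·(-3)) = -0.666667
ρ = √|-0.666667| = √0.666667 = 0.816
ρ < 1, so Jacobi converges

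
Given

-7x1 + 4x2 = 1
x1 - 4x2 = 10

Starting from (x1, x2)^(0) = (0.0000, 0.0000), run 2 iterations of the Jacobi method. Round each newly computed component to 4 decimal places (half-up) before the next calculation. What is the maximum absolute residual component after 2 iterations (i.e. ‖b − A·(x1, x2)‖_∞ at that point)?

Iteration 1:
  x1 = (1 - (4)·0.0000) / (-7) = -0.1429
  x2 = (10 - (1)·0.0000) / (-4) = -2.5000
Iteration 2:
  x1 = (1 - (4)·-2.5000) / (-7) = -1.5714
  x2 = (10 - (1)·-0.1429) / (-4) = -2.5357
Residual b − A·x = (0.1430, 1.4286); ∞-norm = 1.4286

1.4286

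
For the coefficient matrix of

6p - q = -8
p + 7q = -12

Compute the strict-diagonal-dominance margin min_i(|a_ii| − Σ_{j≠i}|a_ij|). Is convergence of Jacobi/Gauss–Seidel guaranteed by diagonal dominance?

row 1: |6| − (1) = 5
row 2: |7| − (1) = 6
minimum over rows = 5 → strictly diagonally dominant (convergence guaranteed)

5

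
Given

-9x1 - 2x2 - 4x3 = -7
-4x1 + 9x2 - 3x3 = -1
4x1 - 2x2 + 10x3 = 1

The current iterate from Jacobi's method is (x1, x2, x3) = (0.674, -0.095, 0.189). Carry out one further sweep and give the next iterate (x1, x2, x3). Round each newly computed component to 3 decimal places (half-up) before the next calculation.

One sweep:
  x1 = (-7 - (-2)·-0.095 - (-4)·0.189) / (-9) = 0.715
  x2 = (-1 - (-4)·0.674 - (-3)·0.189) / (9) = 0.251
  x3 = (1 - (4)·0.674 - (-2)·-0.095) / (10) = -0.189

(0.715, 0.251, -0.189)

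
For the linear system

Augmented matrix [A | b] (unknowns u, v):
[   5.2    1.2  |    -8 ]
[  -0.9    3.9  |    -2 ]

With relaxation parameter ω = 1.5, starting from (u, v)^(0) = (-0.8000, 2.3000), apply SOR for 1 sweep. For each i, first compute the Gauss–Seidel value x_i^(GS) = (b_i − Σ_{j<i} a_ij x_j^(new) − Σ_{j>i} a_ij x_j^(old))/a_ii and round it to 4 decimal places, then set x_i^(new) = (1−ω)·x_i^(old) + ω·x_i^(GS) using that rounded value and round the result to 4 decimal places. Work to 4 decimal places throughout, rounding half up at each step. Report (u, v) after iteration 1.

Iteration 1:
  u: GS value = (-8 - (1.2)·2.3000) / (5.2) = -2.0692;  u ← (1−ω)·-0.8000 + ω·-2.0692 = -2.7038
  v: GS value = (-2 - (-0.9)·-2.7038) / (3.9) = -1.1368;  v ← (1−ω)·2.3000 + ω·-1.1368 = -2.8552

(-2.7038, -2.8552)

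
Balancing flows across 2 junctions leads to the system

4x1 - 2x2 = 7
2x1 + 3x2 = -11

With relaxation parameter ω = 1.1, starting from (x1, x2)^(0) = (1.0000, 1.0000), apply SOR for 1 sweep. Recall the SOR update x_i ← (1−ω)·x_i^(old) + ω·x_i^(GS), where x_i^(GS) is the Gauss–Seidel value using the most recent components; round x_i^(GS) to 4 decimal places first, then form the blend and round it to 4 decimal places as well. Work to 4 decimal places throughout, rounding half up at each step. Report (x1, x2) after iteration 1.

(2.3750, -5.8750)

Iteration 1:
  x1: GS value = (7 - (-2)·1.0000) / (4) = 2.2500;  x1 ← (1−ω)·1.0000 + ω·2.2500 = 2.3750
  x2: GS value = (-11 - (2)·2.3750) / (3) = -5.2500;  x2 ← (1−ω)·1.0000 + ω·-5.2500 = -5.8750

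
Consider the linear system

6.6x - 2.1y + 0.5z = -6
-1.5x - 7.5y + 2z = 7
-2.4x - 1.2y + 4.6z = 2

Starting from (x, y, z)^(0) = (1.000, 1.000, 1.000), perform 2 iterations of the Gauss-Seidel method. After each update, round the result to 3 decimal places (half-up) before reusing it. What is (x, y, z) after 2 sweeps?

(-1.075, -0.732, -0.317)

Iteration 1:
  x = (-6 - (-2.1)·1.000 - (0.5)·1.000) / (6.6) = -0.667
  y = (7 - (-1.5)·-0.667 - (2)·1.000) / (-7.5) = -0.533
  z = (2 - (-2.4)·-0.667 - (-1.2)·-0.533) / (4.6) = -0.052
Iteration 2:
  x = (-6 - (-2.1)·-0.533 - (0.5)·-0.052) / (6.6) = -1.075
  y = (7 - (-1.5)·-1.075 - (2)·-0.052) / (-7.5) = -0.732
  z = (2 - (-2.4)·-1.075 - (-1.2)·-0.732) / (4.6) = -0.317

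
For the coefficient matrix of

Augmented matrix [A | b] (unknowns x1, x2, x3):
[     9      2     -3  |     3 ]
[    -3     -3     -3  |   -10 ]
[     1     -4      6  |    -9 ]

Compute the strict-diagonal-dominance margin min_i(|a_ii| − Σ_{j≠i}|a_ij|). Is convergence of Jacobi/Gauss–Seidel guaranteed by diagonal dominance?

-3

row 1: |9| − (2+3) = 4
row 2: |-3| − (3+3) = -3
row 3: |6| − (1+4) = 1
minimum over rows = -3 → not strictly diagonally dominant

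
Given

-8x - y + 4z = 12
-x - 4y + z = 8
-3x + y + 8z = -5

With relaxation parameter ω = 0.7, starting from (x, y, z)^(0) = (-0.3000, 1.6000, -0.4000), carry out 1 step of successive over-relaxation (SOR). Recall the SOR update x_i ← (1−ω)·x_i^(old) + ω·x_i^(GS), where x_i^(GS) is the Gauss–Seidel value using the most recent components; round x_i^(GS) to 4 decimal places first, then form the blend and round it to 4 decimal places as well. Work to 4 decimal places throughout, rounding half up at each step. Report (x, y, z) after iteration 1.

Iteration 1:
  x: GS value = (12 - (-1)·1.6000 - (4)·-0.4000) / (-8) = -1.9000;  x ← (1−ω)·-0.3000 + ω·-1.9000 = -1.4200
  y: GS value = (8 - (-1)·-1.4200 - (1)·-0.4000) / (-4) = -1.7450;  y ← (1−ω)·1.6000 + ω·-1.7450 = -0.7415
  z: GS value = (-5 - (-3)·-1.4200 - (1)·-0.7415) / (8) = -1.0648;  z ← (1−ω)·-0.4000 + ω·-1.0648 = -0.8654

(-1.4200, -0.7415, -0.8654)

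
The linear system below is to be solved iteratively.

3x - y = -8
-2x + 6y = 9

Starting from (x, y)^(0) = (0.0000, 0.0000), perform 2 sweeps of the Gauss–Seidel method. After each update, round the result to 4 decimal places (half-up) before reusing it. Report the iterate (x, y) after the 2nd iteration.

Iteration 1:
  x = (-8 - (-1)·0.0000) / (3) = -2.6667
  y = (9 - (-2)·-2.6667) / (6) = 0.6111
Iteration 2:
  x = (-8 - (-1)·0.6111) / (3) = -2.4630
  y = (9 - (-2)·-2.4630) / (6) = 0.6790

(-2.4630, 0.6790)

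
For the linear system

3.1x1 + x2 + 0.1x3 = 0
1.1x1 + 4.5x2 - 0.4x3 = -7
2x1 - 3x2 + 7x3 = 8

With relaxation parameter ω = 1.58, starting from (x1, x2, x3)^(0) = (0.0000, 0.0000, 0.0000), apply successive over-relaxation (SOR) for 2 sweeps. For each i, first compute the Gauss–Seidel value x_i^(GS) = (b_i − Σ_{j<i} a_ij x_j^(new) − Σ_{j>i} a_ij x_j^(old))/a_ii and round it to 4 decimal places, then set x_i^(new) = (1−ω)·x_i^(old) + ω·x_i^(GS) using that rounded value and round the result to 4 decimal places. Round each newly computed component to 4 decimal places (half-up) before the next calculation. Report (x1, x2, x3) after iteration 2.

(1.2455, -1.4934, 0.1502)

Iteration 1:
  x1: GS value = (0 - (1)·0.0000 - (0.1)·0.0000) / (3.1) = 0.0000;  x1 ← (1−ω)·0.0000 + ω·0.0000 = 0.0000
  x2: GS value = (-7 - (1.1)·0.0000 - (-0.4)·0.0000) / (4.5) = -1.5556;  x2 ← (1−ω)·0.0000 + ω·-1.5556 = -2.4578
  x3: GS value = (8 - (2)·0.0000 - (-3)·-2.4578) / (7) = 0.0895;  x3 ← (1−ω)·0.0000 + ω·0.0895 = 0.1414
Iteration 2:
  x1: GS value = (0 - (1)·-2.4578 - (0.1)·0.1414) / (3.1) = 0.7883;  x1 ← (1−ω)·0.0000 + ω·0.7883 = 1.2455
  x2: GS value = (-7 - (1.1)·1.2455 - (-0.4)·0.1414) / (4.5) = -1.8474;  x2 ← (1−ω)·-2.4578 + ω·-1.8474 = -1.4934
  x3: GS value = (8 - (2)·1.2455 - (-3)·-1.4934) / (7) = 0.1470;  x3 ← (1−ω)·0.1414 + ω·0.1470 = 0.1502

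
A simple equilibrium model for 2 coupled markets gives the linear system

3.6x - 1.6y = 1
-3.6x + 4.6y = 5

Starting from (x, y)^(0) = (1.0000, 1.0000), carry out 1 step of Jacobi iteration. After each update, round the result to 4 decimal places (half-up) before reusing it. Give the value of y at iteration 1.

Iteration 1:
  x = (1 - (-1.6)·1.0000) / (3.6) = 0.7222
  y = (5 - (-3.6)·1.0000) / (4.6) = 1.8696

1.8696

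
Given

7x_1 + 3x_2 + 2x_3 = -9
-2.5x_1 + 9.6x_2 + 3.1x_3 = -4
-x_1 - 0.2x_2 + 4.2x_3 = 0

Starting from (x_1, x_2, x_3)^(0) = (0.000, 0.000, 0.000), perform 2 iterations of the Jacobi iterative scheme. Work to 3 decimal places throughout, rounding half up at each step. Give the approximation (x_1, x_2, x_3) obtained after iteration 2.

Iteration 1:
  x_1 = (-9 - (3)·0.000 - (2)·0.000) / (7) = -1.286
  x_2 = (-4 - (-2.5)·0.000 - (3.1)·0.000) / (9.6) = -0.417
  x_3 = (0 - (-1)·0.000 - (-0.2)·0.000) / (4.2) = 0.000
Iteration 2:
  x_1 = (-9 - (3)·-0.417 - (2)·0.000) / (7) = -1.107
  x_2 = (-4 - (-2.5)·-1.286 - (3.1)·0.000) / (9.6) = -0.752
  x_3 = (0 - (-1)·-1.286 - (-0.2)·-0.417) / (4.2) = -0.326

(-1.107, -0.752, -0.326)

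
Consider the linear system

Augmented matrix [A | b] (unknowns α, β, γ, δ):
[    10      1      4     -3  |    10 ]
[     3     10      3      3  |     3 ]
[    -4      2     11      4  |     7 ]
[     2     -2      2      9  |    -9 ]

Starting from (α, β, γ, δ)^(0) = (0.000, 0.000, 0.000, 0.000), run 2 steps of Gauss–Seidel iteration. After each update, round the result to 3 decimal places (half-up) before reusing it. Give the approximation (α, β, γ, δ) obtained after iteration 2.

(0.167, 0.383, 1.153, -1.208)

Iteration 1:
  α = (10 - (1)·0.000 - (4)·0.000 - (-3)·0.000) / (10) = 1.000
  β = (3 - (3)·1.000 - (3)·0.000 - (3)·0.000) / (10) = 0.000
  γ = (7 - (-4)·1.000 - (2)·0.000 - (4)·0.000) / (11) = 1.000
  δ = (-9 - (2)·1.000 - (-2)·0.000 - (2)·1.000) / (9) = -1.444
Iteration 2:
  α = (10 - (1)·0.000 - (4)·1.000 - (-3)·-1.444) / (10) = 0.167
  β = (3 - (3)·0.167 - (3)·1.000 - (3)·-1.444) / (10) = 0.383
  γ = (7 - (-4)·0.167 - (2)·0.383 - (4)·-1.444) / (11) = 1.153
  δ = (-9 - (2)·0.167 - (-2)·0.383 - (2)·1.153) / (9) = -1.208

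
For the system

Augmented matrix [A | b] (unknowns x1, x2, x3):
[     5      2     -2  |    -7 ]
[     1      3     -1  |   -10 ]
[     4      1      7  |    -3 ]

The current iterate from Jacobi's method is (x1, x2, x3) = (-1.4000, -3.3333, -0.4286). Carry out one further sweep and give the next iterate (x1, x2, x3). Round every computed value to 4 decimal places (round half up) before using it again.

One sweep:
  x1 = (-7 - (2)·-3.3333 - (-2)·-0.4286) / (5) = -0.2381
  x2 = (-10 - (1)·-1.4000 - (-1)·-0.4286) / (3) = -3.0095
  x3 = (-3 - (4)·-1.4000 - (1)·-3.3333) / (7) = 0.8476

(-0.2381, -3.0095, 0.8476)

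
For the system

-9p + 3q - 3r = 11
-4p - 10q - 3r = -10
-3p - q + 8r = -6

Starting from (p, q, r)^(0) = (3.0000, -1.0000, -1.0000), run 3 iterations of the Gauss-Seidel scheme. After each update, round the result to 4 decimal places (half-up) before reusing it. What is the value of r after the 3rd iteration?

Iteration 1:
  p = (11 - (3)·-1.0000 - (-3)·-1.0000) / (-9) = -1.2222
  q = (-10 - (-4)·-1.2222 - (-3)·-1.0000) / (-10) = 1.7889
  r = (-6 - (-3)·-1.2222 - (-1)·1.7889) / (8) = -0.9847
Iteration 2:
  p = (11 - (3)·1.7889 - (-3)·-0.9847) / (-9) = -0.2977
  q = (-10 - (-4)·-0.2977 - (-3)·-0.9847) / (-10) = 1.4145
  r = (-6 - (-3)·-0.2977 - (-1)·1.4145) / (8) = -0.6848
Iteration 3:
  p = (11 - (3)·1.4145 - (-3)·-0.6848) / (-9) = -0.5225
  q = (-10 - (-4)·-0.5225 - (-3)·-0.6848) / (-10) = 1.4144
  r = (-6 - (-3)·-0.5225 - (-1)·1.4144) / (8) = -0.7691

-0.7691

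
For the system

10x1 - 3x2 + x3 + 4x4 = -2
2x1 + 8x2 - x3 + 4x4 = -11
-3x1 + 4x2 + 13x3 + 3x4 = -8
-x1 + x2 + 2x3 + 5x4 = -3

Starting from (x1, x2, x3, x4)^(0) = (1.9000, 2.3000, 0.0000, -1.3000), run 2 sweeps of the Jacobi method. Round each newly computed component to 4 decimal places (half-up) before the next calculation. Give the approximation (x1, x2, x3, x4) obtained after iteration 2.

Iteration 1:
  x1 = (-2 - (-3)·2.3000 - (1)·0.0000 - (4)·-1.3000) / (10) = 1.0100
  x2 = (-11 - (2)·1.9000 - (-1)·0.0000 - (4)·-1.3000) / (8) = -1.2000
  x3 = (-8 - (-3)·1.9000 - (4)·2.3000 - (3)·-1.3000) / (13) = -0.5846
  x4 = (-3 - (-1)·1.9000 - (1)·2.3000 - (2)·0.0000) / (5) = -0.6800
Iteration 2:
  x1 = (-2 - (-3)·-1.2000 - (1)·-0.5846 - (4)·-0.6800) / (10) = -0.2295
  x2 = (-11 - (2)·1.0100 - (-1)·-0.5846 - (4)·-0.6800) / (8) = -1.3606
  x3 = (-8 - (-3)·1.0100 - (4)·-1.2000 - (3)·-0.6800) / (13) = 0.1438
  x4 = (-3 - (-1)·1.0100 - (1)·-1.2000 - (2)·-0.5846) / (5) = 0.0758

(-0.2295, -1.3606, 0.1438, 0.0758)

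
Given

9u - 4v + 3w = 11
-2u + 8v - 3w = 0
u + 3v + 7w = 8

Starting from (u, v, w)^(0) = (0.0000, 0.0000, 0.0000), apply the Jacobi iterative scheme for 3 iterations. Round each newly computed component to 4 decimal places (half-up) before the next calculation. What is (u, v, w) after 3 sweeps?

(1.2257, 0.5734, 0.7081)

Iteration 1:
  u = (11 - (-4)·0.0000 - (3)·0.0000) / (9) = 1.2222
  v = (0 - (-2)·0.0000 - (-3)·0.0000) / (8) = 0.0000
  w = (8 - (1)·0.0000 - (3)·0.0000) / (7) = 1.1429
Iteration 2:
  u = (11 - (-4)·0.0000 - (3)·1.1429) / (9) = 0.8413
  v = (0 - (-2)·1.2222 - (-3)·1.1429) / (8) = 0.7341
  w = (8 - (1)·1.2222 - (3)·0.0000) / (7) = 0.9683
Iteration 3:
  u = (11 - (-4)·0.7341 - (3)·0.9683) / (9) = 1.2257
  v = (0 - (-2)·0.8413 - (-3)·0.9683) / (8) = 0.5734
  w = (8 - (1)·0.8413 - (3)·0.7341) / (7) = 0.7081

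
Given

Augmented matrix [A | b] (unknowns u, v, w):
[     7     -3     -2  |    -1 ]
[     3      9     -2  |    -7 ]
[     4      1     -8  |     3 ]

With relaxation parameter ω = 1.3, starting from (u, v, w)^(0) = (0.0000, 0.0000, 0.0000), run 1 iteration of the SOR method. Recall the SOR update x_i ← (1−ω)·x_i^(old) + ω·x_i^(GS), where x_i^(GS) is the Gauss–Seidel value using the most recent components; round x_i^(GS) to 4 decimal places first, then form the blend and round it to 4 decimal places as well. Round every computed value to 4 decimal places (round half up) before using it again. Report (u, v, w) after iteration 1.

Iteration 1:
  u: GS value = (-1 - (-3)·0.0000 - (-2)·0.0000) / (7) = -0.1429;  u ← (1−ω)·0.0000 + ω·-0.1429 = -0.1858
  v: GS value = (-7 - (3)·-0.1858 - (-2)·0.0000) / (9) = -0.7158;  v ← (1−ω)·0.0000 + ω·-0.7158 = -0.9305
  w: GS value = (3 - (4)·-0.1858 - (1)·-0.9305) / (-8) = -0.5842;  w ← (1−ω)·0.0000 + ω·-0.5842 = -0.7595

(-0.1858, -0.9305, -0.7595)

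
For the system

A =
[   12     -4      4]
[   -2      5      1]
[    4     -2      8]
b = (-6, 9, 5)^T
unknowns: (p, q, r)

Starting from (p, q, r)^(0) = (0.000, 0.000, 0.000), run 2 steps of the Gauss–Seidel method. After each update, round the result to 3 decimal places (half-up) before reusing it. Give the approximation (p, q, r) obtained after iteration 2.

Iteration 1:
  p = (-6 - (-4)·0.000 - (4)·0.000) / (12) = -0.500
  q = (9 - (-2)·-0.500 - (1)·0.000) / (5) = 1.600
  r = (5 - (4)·-0.500 - (-2)·1.600) / (8) = 1.275
Iteration 2:
  p = (-6 - (-4)·1.600 - (4)·1.275) / (12) = -0.392
  q = (9 - (-2)·-0.392 - (1)·1.275) / (5) = 1.388
  r = (5 - (4)·-0.392 - (-2)·1.388) / (8) = 1.168

(-0.392, 1.388, 1.168)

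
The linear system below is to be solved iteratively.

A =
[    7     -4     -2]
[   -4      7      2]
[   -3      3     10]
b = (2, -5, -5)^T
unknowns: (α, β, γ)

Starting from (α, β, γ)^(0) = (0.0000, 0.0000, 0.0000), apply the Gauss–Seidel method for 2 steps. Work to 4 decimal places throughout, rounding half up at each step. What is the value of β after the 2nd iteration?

-0.7005

Iteration 1:
  α = (2 - (-4)·0.0000 - (-2)·0.0000) / (7) = 0.2857
  β = (-5 - (-4)·0.2857 - (2)·0.0000) / (7) = -0.5510
  γ = (-5 - (-3)·0.2857 - (3)·-0.5510) / (10) = -0.2490
Iteration 2:
  α = (2 - (-4)·-0.5510 - (-2)·-0.2490) / (7) = -0.1003
  β = (-5 - (-4)·-0.1003 - (2)·-0.2490) / (7) = -0.7005
  γ = (-5 - (-3)·-0.1003 - (3)·-0.7005) / (10) = -0.3199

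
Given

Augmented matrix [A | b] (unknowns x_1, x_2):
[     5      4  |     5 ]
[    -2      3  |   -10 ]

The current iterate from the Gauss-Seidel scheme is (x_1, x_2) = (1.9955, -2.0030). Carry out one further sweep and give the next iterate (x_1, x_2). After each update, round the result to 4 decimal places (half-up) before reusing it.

(2.6024, -1.5984)

One sweep:
  x_1 = (5 - (4)·-2.0030) / (5) = 2.6024
  x_2 = (-10 - (-2)·2.6024) / (3) = -1.5984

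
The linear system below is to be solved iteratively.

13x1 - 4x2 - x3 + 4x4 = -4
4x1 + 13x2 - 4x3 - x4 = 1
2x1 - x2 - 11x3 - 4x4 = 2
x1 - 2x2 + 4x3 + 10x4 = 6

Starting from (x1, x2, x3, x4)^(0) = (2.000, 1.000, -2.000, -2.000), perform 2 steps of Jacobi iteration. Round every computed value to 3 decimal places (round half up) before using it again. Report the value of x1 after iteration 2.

Iteration 1:
  x1 = (-4 - (-4)·1.000 - (-1)·-2.000 - (4)·-2.000) / (13) = 0.462
  x2 = (1 - (4)·2.000 - (-4)·-2.000 - (-1)·-2.000) / (13) = -1.308
  x3 = (2 - (2)·2.000 - (-1)·1.000 - (-4)·-2.000) / (-11) = 0.818
  x4 = (6 - (1)·2.000 - (-2)·1.000 - (4)·-2.000) / (10) = 1.400
Iteration 2:
  x1 = (-4 - (-4)·-1.308 - (-1)·0.818 - (4)·1.400) / (13) = -1.078
  x2 = (1 - (4)·0.462 - (-4)·0.818 - (-1)·1.400) / (13) = 0.294
  x3 = (2 - (2)·0.462 - (-1)·-1.308 - (-4)·1.400) / (-11) = -0.488
  x4 = (6 - (1)·0.462 - (-2)·-1.308 - (4)·0.818) / (10) = -0.035

-1.078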